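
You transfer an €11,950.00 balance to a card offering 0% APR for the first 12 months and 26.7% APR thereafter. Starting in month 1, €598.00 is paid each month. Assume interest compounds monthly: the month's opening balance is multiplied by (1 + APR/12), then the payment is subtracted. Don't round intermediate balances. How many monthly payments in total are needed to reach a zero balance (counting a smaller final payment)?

Promo months 1–12 at r₀ = 0%/12 = 0; months 13+ at r₁ = 26.7%/12 = 0.02225.
After month 12 (no interest yet): B = €11,950.00 − 12·€598.00 = €4,774.00.
Then at r₁ with €598.00/mo: n₂ = −ln(1 − r₁·B/P)/ln(1+r₁) ≈ 8.89 → 9 more payments.

21 months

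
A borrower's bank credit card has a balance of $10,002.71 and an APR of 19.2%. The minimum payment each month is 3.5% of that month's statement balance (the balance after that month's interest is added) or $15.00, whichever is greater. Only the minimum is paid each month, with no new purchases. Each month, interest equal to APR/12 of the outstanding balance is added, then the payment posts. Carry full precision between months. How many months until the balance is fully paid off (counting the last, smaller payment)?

Monthly rate r = 19.2%/12 = 1.6% = 0.016.
While 3.5% of the post-interest balance exceeds $15.00, each month B ← (B·(1+r))·(1 − 0.035), i.e. B shrinks by the factor (1+r)·0.965 = 0.98044.
This holds for months 1–161. Entering month 162 the balance is $415.82; 3.5% of the post-interest balance is now below $15.00, so the flat $15.00 minimum applies from here.
From month 162 a fixed $15.00 at rate r clears $415.82 in 37 more payments. Total: 161 + 37 = 198 months.

198 months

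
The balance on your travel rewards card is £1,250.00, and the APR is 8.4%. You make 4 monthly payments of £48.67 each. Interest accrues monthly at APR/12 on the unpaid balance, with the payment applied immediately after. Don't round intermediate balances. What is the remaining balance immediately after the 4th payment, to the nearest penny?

Monthly rate r = 8.4%/12 = 0.7% = 0.007.
Each month: B ← B·(1+r) − £48.67.
Month 1: interest £8.75; balance after payment £1,210.08.
Month 2: interest £8.47; balance after payment £1,169.88.
Month 3: interest £8.19; balance after payment £1,129.40.
Month 4: interest £7.91; balance after payment £1,088.64.

£1,088.64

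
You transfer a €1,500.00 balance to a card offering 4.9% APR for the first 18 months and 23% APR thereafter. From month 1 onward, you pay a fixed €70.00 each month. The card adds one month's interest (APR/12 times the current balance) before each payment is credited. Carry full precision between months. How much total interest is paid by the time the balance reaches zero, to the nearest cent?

Promo months 1–18 at r₀ = 4.9%/12 = 0.00408333; months 19+ at r₁ = 23%/12 = 0.0191667.
After month 18: iterate B ← B·(1+r₀) − €70.00 for 18 months → €309.46.
Then at r₁ with €70.00/mo: n₂ = −ln(1 − r₁·B/P)/ln(1+r₁) ≈ 4.66 → 5 more payments.
Total paid = 22·€70.00 + €46.60 = €1,586.60; interest = €1,586.60 − €1,500.00 = €86.60.

€86.60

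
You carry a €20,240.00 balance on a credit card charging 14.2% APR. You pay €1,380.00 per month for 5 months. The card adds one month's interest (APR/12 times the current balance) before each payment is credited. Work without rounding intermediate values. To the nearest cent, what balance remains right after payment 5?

€14,400.97

Monthly rate r = 14.2%/12 = 1.18333% = 0.0118333.
Each month: B ← B·(1+r) − €1,380.00.
Month 1: interest €239.51; balance after payment €19,099.51.
Month 2: interest €226.01; balance after payment €17,945.52.
Month 3: interest €212.36; balance after payment €16,777.87.
Month 4: interest €198.54; balance after payment €15,596.41.
Month 5: interest €184.56; balance after payment €14,400.97.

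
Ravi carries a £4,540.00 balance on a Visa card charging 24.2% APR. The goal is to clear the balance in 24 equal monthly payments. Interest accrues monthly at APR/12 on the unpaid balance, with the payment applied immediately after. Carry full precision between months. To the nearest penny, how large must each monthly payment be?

Monthly rate r = 24.2%/12 = 2.01667% = 0.0201667.
Level-payment amortization: P = B₀·r / (1 − (1+r)^(−n)) = 4540.00·0.0201667 / (1 − 1.02017^(−24)).
Denominator 1 − (1+r)^(−24) = 0.380711663.
P = 91.5567 / 0.380711663 ≈ 240.49.

£240.49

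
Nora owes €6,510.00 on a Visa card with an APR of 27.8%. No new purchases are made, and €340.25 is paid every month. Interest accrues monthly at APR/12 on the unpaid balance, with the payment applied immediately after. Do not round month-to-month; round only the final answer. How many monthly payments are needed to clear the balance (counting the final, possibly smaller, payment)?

Monthly rate r = 27.8%/12 = 2.31667% = 0.0231667.
Recurrence: B ← B·(1+r) − €340.25.
Month 1: interest €150.82; balance after payment €6,320.56.
Month 2: interest €146.43; balance after payment €6,126.74.
Closed form: n = −ln(1 − rB₀/P)/ln(1+r) = −ln(0.55675)/ln(1.02317) ≈ 25.571, so the balance reaches zero during payment 26.

26 months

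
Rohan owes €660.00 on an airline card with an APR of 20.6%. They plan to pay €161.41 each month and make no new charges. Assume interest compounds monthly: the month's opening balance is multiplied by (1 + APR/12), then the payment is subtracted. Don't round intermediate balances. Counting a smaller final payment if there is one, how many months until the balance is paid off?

5 months

Monthly rate r = 20.6%/12 = 1.71667% = 0.0171667.
Recurrence: B ← B·(1+r) − €161.41.
Month 1: interest €11.33; balance after payment €509.92.
Month 2: interest €8.75; balance after payment €357.26.
Month 3: interest €6.13; balance after payment €201.99.
Month 4: interest €3.47; balance after payment €44.04.
Month 5: interest €0.76; balance after payment €0.00.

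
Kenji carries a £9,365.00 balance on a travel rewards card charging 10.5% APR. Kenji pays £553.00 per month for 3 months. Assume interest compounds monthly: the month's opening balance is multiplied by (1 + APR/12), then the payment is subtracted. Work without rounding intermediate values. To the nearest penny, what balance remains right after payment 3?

Monthly rate r = 10.5%/12 = 0.875% = 0.00875.
Each month: B ← B·(1+r) − £553.00.
Month 1: interest £81.94; balance after payment £8,893.94.
Month 2: interest £77.82; balance after payment £8,418.77.
Month 3: interest £73.66; balance after payment £7,939.43.

£7,939.43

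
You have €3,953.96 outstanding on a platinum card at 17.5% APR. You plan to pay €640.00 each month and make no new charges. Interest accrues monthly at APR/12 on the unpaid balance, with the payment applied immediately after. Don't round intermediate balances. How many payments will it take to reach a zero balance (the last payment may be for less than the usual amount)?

Monthly rate r = 17.5%/12 = 1.45833% = 0.0145833.
Recurrence: B ← B·(1+r) − €640.00.
Month 1: interest €57.66; balance after payment €3,371.62.
Month 2: interest €49.17; balance after payment €2,780.79.
Closed form: n = −ln(1 − rB₀/P)/ln(1+r) = −ln(0.9099)/ln(1.01458) ≈ 6.521, so the balance reaches zero during payment 7.

7 months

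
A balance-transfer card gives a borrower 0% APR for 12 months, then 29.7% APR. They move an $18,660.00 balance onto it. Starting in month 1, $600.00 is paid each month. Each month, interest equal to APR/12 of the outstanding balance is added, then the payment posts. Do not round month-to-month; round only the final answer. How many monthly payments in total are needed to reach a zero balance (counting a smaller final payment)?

Promo months 1–12 at r₀ = 0%/12 = 0; months 13+ at r₁ = 29.7%/12 = 0.02475.
After month 12 (no interest yet): B = $18,660.00 − 12·$600.00 = $11,460.00.
Then at r₁ with $600.00/mo: n₂ = −ln(1 − r₁·B/P)/ln(1+r₁) ≈ 26.18 → 27 more payments.

39 months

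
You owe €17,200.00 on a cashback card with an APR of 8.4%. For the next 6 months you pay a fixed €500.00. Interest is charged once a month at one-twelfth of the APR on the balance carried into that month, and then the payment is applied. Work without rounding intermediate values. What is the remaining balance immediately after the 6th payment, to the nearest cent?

€14,882.17

Monthly rate r = 8.4%/12 = 0.7% = 0.007.
Each month: B ← B·(1+r) − €500.00.
Month 1: interest €120.40; balance after payment €16,820.40.
Month 2: interest €117.74; balance after payment €16,438.14.
Month 3: interest €115.07; balance after payment €16,053.21.
Month 4: interest €112.37; balance after payment €15,665.58.
Month 5: interest €109.66; balance after payment €15,275.24.
Month 6: interest €106.93; balance after payment €14,882.17.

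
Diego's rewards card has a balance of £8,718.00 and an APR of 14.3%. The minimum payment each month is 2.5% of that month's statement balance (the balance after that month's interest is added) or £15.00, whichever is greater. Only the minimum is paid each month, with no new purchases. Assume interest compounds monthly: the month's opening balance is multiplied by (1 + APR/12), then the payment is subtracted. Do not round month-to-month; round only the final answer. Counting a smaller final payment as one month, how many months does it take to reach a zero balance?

Monthly rate r = 14.3%/12 = 1.19167% = 0.0119167.
While 2.5% of the post-interest balance exceeds £15.00, each month B ← (B·(1+r))·(1 − 0.025), i.e. B shrinks by the factor (1+r)·0.975 = 0.98662.
This holds for months 1–200. Entering month 201 the balance is £589.24; 2.5% of the post-interest balance is now below £15.00, so the flat £15.00 minimum applies from here.
From month 201 a fixed £15.00 at rate r clears £589.24 in 54 more payments. Total: 200 + 54 = 254 months.

254 months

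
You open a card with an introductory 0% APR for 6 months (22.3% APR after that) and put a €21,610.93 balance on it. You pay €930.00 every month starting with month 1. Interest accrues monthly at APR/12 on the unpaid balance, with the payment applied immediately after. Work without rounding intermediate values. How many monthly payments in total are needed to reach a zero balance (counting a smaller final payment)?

Promo months 1–6 at r₀ = 0%/12 = 0; months 7+ at r₁ = 22.3%/12 = 0.0185833.
After month 6 (no interest yet): B = €21,610.93 − 6·€930.00 = €16,030.93.
Then at r₁ with €930.00/mo: n₂ = −ln(1 − r₁·B/P)/ln(1+r₁) ≈ 20.97 → 21 more payments.

27 payments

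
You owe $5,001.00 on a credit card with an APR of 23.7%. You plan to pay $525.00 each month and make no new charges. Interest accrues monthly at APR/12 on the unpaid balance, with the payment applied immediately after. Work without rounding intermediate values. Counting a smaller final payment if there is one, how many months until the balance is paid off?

Monthly rate r = 23.7%/12 = 1.975% = 0.01975.
Recurrence: B ← B·(1+r) − $525.00.
Month 1: interest $98.77; balance after payment $4,574.77.
Month 2: interest $90.35; balance after payment $4,140.12.
Closed form: n = −ln(1 − rB₀/P)/ln(1+r) = −ln(0.81187)/ln(1.01975) ≈ 10.657, so the balance reaches zero during payment 11.

11 months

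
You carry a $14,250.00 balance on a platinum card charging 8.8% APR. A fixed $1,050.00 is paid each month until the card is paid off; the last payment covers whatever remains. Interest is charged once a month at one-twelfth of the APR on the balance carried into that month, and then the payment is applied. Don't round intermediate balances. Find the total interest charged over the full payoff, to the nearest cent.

Monthly rate r = 8.8%/12 = 0.733333% = 0.00733333.
Payoff takes n = ⌈−ln(1 − rB₀/P)/ln(1+r)⌉ = ⌈14.348⌉ = 15 payments; the last is $365.81.
Total paid = 14·$1,050.00 + $365.81 = $15,065.81.
Total interest = total paid − principal = $15,065.81 − $14,250.00 = $815.81.

$815.81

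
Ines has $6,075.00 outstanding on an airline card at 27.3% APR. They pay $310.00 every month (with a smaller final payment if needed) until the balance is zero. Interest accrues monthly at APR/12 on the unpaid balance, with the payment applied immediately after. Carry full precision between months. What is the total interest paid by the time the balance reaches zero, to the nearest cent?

$2,060.13

Monthly rate r = 27.3%/12 = 2.275% = 0.02275.
Payoff takes n = ⌈−ln(1 − rB₀/P)/ln(1+r)⌉ = ⌈26.240⌉ = 27 payments; the last is $75.13.
Total paid = 26·$310.00 + $75.13 = $8,135.13.
Total interest = total paid − principal = $8,135.13 − $6,075.00 = $2,060.13.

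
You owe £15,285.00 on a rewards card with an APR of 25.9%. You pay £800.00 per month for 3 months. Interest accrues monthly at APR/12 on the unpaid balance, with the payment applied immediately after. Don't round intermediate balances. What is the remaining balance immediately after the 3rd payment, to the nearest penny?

£13,844.05

Monthly rate r = 25.9%/12 = 2.15833% = 0.0215833.
Each month: B ← B·(1+r) − £800.00.
Month 1: interest £329.90; balance after payment £14,814.90.
Month 2: interest £319.75; balance after payment £14,334.66.
Month 3: interest £309.39; balance after payment £13,844.05.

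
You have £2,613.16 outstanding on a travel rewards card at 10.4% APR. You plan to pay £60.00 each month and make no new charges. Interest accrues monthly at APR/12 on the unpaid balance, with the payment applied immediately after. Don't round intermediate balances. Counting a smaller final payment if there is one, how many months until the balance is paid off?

Monthly rate r = 10.4%/12 = 0.866667% = 0.00866667.
Recurrence: B ← B·(1+r) − £60.00.
Month 1: interest £22.65; balance after payment £2,575.81.
Month 2: interest £22.32; balance after payment £2,538.13.
Closed form: n = −ln(1 − rB₀/P)/ln(1+r) = −ln(0.62254)/ln(1.00867) ≈ 54.922, so the balance reaches zero during payment 55.

55 months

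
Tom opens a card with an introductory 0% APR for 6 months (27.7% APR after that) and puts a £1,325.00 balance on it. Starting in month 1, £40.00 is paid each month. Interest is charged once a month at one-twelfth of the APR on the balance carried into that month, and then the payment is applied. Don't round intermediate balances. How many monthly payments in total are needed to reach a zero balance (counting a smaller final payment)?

50 months

Promo months 1–6 at r₀ = 0%/12 = 0; months 7+ at r₁ = 27.7%/12 = 0.0230833.
After month 6 (no interest yet): B = £1,325.00 − 6·£40.00 = £1,085.00.
Then at r₁ with £40.00/mo: n₂ = −ln(1 − r₁·B/P)/ln(1+r₁) ≈ 43.11 → 44 more payments.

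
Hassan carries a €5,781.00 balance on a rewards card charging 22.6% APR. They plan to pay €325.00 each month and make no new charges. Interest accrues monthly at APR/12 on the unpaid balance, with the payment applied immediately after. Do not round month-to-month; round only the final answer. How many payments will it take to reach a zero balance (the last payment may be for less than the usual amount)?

Monthly rate r = 22.6%/12 = 1.88333% = 0.0188333.
Recurrence: B ← B·(1+r) − €325.00.
Month 1: interest €108.88; balance after payment €5,564.88.
Month 2: interest €104.81; balance after payment €5,344.68.
Closed form: n = −ln(1 − rB₀/P)/ln(1+r) = −ln(0.665)/ln(1.01883) ≈ 21.866, so the balance reaches zero during payment 22.

22 payments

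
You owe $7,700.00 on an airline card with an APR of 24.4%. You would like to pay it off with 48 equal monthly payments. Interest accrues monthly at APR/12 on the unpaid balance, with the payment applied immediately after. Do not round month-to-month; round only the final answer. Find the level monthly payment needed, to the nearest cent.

$252.74

Monthly rate r = 24.4%/12 = 2.03333% = 0.0203333.
Level-payment amortization: P = B₀·r / (1 − (1+r)^(−n)) = 7700.00·0.0203333 / (1 − 1.02033^(−48)).
Denominator 1 − (1+r)^(−48) = 0.619477443.
P = 156.567 / 0.619477443 ≈ 252.74.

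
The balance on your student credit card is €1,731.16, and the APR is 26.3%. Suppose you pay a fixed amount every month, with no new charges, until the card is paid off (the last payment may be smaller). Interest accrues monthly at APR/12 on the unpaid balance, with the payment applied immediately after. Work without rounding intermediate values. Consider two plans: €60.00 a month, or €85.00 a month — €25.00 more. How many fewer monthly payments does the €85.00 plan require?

Monthly rate r = 26.3%/12 = 2.19167% = 0.0219167.
At €60.00/mo: n = ⌈−ln(1 − rB₀/P)/ln(1+r)⌉ = 47 payments (last €9.38); total interest = total paid − €1,731.16 = €1,038.22.
At €85.00/mo: 28 payments (last €23.30); total interest €587.14.
Payments saved = 47 − 28 = 19.

19 fewer payments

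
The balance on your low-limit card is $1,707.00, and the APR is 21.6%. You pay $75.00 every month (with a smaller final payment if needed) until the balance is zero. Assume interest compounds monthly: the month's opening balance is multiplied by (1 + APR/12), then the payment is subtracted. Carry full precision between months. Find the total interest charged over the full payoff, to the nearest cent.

$509.08

Monthly rate r = 21.6%/12 = 1.8% = 0.018.
Payoff takes n = ⌈−ln(1 − rB₀/P)/ln(1+r)⌉ = ⌈29.546⌉ = 30 payments; the last is $41.08.
Total paid = 29·$75.00 + $41.08 = $2,216.08.
Total interest = total paid − principal = $2,216.08 − $1,707.00 = $509.08.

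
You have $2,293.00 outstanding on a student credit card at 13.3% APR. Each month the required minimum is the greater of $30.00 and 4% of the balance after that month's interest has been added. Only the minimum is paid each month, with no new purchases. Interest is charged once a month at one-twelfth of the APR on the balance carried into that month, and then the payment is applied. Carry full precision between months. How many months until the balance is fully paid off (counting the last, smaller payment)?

67 months

Monthly rate r = 13.3%/12 = 1.10833% = 0.0110833.
While 4% of the post-interest balance exceeds $30.00, each month B ← (B·(1+r))·(1 − 0.04), i.e. B shrinks by the factor (1+r)·0.96 = 0.97064.
This holds for months 1–38. Entering month 39 the balance is $738.95; 4% of the post-interest balance is now below $30.00, so the flat $30.00 minimum applies from here.
From month 39 a fixed $30.00 at rate r clears $738.95 in 29 more payments. Total: 38 + 29 = 67 months.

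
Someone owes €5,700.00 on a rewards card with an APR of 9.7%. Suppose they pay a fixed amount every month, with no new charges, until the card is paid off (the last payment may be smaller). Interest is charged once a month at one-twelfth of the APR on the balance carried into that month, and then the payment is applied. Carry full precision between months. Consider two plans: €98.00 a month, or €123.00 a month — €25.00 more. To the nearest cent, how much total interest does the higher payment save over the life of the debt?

Monthly rate r = 9.7%/12 = 0.808333% = 0.00808333.
At €98.00/mo: n = ⌈−ln(1 − rB₀/P)/ln(1+r)⌉ = 79 payments (last €87.70); total interest = total paid − €5,700.00 = €2,031.70.
At €123.00/mo: 59 payments (last €36.84); total interest €1,470.84.
Interest saved = €2,031.70 − €1,470.84 = €560.86.

€560.86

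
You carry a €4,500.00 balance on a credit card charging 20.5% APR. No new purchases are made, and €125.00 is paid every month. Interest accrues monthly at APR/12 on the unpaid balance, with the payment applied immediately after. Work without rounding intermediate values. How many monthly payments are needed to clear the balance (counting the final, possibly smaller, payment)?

Monthly rate r = 20.5%/12 = 1.70833% = 0.0170833.
Recurrence: B ← B·(1+r) − €125.00.
Month 1: interest €76.88; balance after payment €4,451.88.
Month 2: interest €76.05; balance after payment €4,402.93.
Closed form: n = −ln(1 − rB₀/P)/ln(1+r) = −ln(0.385)/ln(1.01708) ≈ 56.350, so the balance reaches zero during payment 57.

57 payments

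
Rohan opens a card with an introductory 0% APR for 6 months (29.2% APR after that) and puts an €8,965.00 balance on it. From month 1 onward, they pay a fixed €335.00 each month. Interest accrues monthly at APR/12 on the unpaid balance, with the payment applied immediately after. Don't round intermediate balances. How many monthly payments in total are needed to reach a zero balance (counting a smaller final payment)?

Promo months 1–6 at r₀ = 0%/12 = 0; months 7+ at r₁ = 29.2%/12 = 0.0243333.
After month 6 (no interest yet): B = €8,965.00 − 6·€335.00 = €6,955.00.
Then at r₁ with €335.00/mo: n₂ = −ln(1 − r₁·B/P)/ln(1+r₁) ≈ 29.26 → 30 more payments.

36 months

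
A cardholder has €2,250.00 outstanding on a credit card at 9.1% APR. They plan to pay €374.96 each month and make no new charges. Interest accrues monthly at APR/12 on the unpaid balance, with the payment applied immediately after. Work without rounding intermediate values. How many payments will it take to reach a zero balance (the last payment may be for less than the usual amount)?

Monthly rate r = 9.1%/12 = 0.758333% = 0.00758333.
Recurrence: B ← B·(1+r) − €374.96.
Month 1: interest €17.06; balance after payment €1,892.10.
Month 2: interest €14.35; balance after payment €1,531.49.
Closed form: n = −ln(1 − rB₀/P)/ln(1+r) = −ln(0.9545)/ln(1.00758) ≈ 6.165, so the balance reaches zero during payment 7.

7 payments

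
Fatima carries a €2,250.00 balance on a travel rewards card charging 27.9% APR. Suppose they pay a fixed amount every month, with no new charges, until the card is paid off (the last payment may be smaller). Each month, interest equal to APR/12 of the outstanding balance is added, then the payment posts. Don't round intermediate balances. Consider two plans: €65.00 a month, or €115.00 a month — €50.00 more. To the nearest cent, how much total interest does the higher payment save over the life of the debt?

Monthly rate r = 27.9%/12 = 2.325% = 0.02325.
At €65.00/mo: n = ⌈−ln(1 − rB₀/P)/ln(1+r)⌉ = 72 payments (last €5.48); total interest = total paid − €2,250.00 = €2,370.48.
At €115.00/mo: 27 payments (last €46.30); total interest €786.30.
Interest saved = €2,370.48 − €786.30 = €1,584.18.

€1,584.18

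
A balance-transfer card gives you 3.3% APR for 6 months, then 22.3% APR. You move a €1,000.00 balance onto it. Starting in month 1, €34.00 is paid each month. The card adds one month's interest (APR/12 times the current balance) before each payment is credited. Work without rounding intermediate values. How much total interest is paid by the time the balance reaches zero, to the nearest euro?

Promo months 1–6 at r₀ = 3.3%/12 = 0.00275; months 7+ at r₁ = 22.3%/12 = 0.0185833.
After month 6: iterate B ← B·(1+r₀) − €34.00 for 6 months → €811.21.
Then at r₁ with €34.00/mo: n₂ = −ln(1 − r₁·B/P)/ln(1+r₁) ≈ 31.82 → 32 more payments.
Total paid = 37·€34.00 + €27.89 = €1,285.89; interest = €1,285.89 − €1,000.00 = €285.89.

€286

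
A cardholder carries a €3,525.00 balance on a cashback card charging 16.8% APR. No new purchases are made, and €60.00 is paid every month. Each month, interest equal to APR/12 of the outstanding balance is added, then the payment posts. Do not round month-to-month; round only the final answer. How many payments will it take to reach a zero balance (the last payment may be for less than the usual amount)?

125 payments

Monthly rate r = 16.8%/12 = 1.4% = 0.014.
Recurrence: B ← B·(1+r) − €60.00.
Month 1: interest €49.35; balance after payment €3,514.35.
Month 2: interest €49.20; balance after payment €3,503.55.
Closed form: n = −ln(1 − rB₀/P)/ln(1+r) = −ln(0.1775)/ln(1.014) ≈ 124.347, so the balance reaches zero during payment 125.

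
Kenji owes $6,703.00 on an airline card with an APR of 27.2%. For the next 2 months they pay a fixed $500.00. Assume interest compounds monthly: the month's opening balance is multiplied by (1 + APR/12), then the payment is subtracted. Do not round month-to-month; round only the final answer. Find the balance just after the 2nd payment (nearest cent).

Monthly rate r = 27.2%/12 = 2.26667% = 0.0226667.
Each month: B ← B·(1+r) − $500.00.
Month 1: interest $151.93; balance after payment $6,354.93.
Month 2: interest $144.05; balance after payment $5,998.98.

$5,998.98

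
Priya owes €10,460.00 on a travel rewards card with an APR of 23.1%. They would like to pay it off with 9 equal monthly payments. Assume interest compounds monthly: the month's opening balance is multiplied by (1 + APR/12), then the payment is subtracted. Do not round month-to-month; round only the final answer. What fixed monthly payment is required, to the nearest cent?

Monthly rate r = 23.1%/12 = 1.925% = 0.01925.
Level-payment amortization: P = B₀·r / (1 − (1+r)^(−n)) = 10460.00·0.01925 / (1 − 1.01925^(−9)).
Denominator 1 − (1+r)^(−9) = 0.15768697.
P = 201.355 / 0.15768697 ≈ 1276.93.

€1,276.93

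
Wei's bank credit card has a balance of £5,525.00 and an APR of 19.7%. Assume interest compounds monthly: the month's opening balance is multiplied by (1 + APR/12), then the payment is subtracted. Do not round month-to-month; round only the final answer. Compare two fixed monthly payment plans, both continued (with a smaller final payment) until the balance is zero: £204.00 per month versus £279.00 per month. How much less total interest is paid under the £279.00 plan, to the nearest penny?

£630.79

Monthly rate r = 19.7%/12 = 1.64167% = 0.0164167.
At £204.00/mo: n = ⌈−ln(1 − rB₀/P)/ln(1+r)⌉ = 37 payments (last £23.95); total interest = total paid − £5,525.00 = £1,842.95.
At £279.00/mo: 25 payments (last £41.16); total interest £1,212.16.
Interest saved = £1,842.95 − £1,212.16 = £630.79.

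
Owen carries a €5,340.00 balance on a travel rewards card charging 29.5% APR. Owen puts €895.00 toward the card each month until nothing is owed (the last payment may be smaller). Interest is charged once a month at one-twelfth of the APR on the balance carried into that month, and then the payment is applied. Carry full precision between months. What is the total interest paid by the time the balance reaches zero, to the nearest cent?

€508.09

Monthly rate r = 29.5%/12 = 2.45833% = 0.0245833.
Payoff takes n = ⌈−ln(1 − rB₀/P)/ln(1+r)⌉ = ⌈6.531⌉ = 7 payments; the last is €478.09.
Total paid = 6·€895.00 + €478.09 = €5,848.09.
Total interest = total paid − principal = €5,848.09 − €5,340.00 = €508.09.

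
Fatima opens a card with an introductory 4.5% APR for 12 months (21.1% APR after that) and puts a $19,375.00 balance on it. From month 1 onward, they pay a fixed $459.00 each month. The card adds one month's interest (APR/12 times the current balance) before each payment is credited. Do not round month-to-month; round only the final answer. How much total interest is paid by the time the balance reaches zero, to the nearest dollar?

$7,807

Promo months 1–12 at r₀ = 4.5%/12 = 0.00375; months 13+ at r₁ = 21.1%/12 = 0.0175833.
After month 12: iterate B ← B·(1+r₀) − $459.00 for 12 months → $14,642.05.
Then at r₁ with $459.00/mo: n₂ = −ln(1 − r₁·B/P)/ln(1+r₁) ≈ 47.22 → 48 more payments.
Total paid = 59·$459.00 + $100.95 = $27,181.95; interest = $27,181.95 − $19,375.00 = $7,806.95.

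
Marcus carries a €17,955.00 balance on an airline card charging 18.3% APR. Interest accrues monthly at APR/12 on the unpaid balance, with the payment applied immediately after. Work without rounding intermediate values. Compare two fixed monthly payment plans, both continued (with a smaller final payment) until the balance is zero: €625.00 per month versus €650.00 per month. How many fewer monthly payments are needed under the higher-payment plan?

2 fewer payments

Monthly rate r = 18.3%/12 = 1.525% = 0.01525.
At €625.00/mo: n = ⌈−ln(1 − rB₀/P)/ln(1+r)⌉ = 39 payments (last €54.44); total interest = total paid − €17,955.00 = €5,849.44.
At €650.00/mo: 37 payments (last €87.84); total interest €5,532.84.
Payments saved = 39 − 37 = 2.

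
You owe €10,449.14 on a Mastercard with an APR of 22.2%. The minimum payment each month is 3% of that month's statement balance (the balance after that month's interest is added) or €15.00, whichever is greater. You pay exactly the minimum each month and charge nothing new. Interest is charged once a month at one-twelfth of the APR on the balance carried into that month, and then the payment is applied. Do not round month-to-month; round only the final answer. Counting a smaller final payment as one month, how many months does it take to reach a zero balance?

Monthly rate r = 22.2%/12 = 1.85% = 0.0185.
While 3% of the post-interest balance exceeds €15.00, each month B ← (B·(1+r))·(1 − 0.03), i.e. B shrinks by the factor (1+r)·0.97 = 0.98794.
This holds for months 1–253. Entering month 254 the balance is €485.81; 3% of the post-interest balance is now below €15.00, so the flat €15.00 minimum applies from here.
From month 254 a fixed €15.00 at rate r clears €485.81 in 50 more payments. Total: 253 + 50 = 303 months.

303 months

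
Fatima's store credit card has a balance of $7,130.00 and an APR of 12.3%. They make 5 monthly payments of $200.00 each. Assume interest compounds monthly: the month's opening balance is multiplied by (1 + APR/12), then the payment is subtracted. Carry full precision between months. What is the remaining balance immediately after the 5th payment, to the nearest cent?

$6,482.27

Monthly rate r = 12.3%/12 = 1.025% = 0.01025.
Each month: B ← B·(1+r) − $200.00.
Month 1: interest $73.08; balance after payment $7,003.08.
Month 2: interest $71.78; balance after payment $6,874.86.
Month 3: interest $70.47; balance after payment $6,745.33.
Month 4: interest $69.14; balance after payment $6,614.47.
Month 5: interest $67.80; balance after payment $6,482.27.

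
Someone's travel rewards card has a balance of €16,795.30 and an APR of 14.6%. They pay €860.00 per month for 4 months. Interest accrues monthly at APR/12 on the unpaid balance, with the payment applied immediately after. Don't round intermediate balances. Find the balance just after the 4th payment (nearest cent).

Monthly rate r = 14.6%/12 = 1.21667% = 0.0121667.
Each month: B ← B·(1+r) − €860.00.
Month 1: interest €204.34; balance after payment €16,139.64.
Month 2: interest €196.37; balance after payment €15,476.01.
Month 3: interest €188.29; balance after payment €14,804.30.
Month 4: interest €180.12; balance after payment €14,124.42.

€14,124.42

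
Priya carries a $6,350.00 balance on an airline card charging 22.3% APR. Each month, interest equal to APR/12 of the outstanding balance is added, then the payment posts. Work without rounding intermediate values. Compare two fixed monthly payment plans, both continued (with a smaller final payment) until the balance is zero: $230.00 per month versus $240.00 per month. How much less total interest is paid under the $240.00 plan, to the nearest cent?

Monthly rate r = 22.3%/12 = 1.85833% = 0.0185833.
At $230.00/mo: n = ⌈−ln(1 − rB₀/P)/ln(1+r)⌉ = 40 payments (last $19.14); total interest = total paid − $6,350.00 = $2,639.14.
At $240.00/mo: 37 payments (last $180.19); total interest $2,470.19.
Interest saved = $2,639.14 − $2,470.19 = $168.95.

$168.95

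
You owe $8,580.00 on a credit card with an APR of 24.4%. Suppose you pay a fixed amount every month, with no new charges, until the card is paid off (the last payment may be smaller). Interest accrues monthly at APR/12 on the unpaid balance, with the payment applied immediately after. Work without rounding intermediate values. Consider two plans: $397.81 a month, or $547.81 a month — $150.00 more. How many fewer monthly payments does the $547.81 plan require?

9 fewer payments

Monthly rate r = 24.4%/12 = 2.03333% = 0.0203333.
At $397.81/mo: n = ⌈−ln(1 − rB₀/P)/ln(1+r)⌉ = 29 payments (last $269.89); total interest = total paid − $8,580.00 = $2,828.57.
At $547.81/mo: 20 payments (last $26.22); total interest $1,854.61.
Payments saved = 29 − 20 = 9.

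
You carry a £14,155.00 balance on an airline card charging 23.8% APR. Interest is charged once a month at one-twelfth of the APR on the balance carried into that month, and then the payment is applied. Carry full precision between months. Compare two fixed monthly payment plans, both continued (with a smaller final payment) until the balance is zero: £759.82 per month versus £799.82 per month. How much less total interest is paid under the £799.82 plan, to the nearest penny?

£238.76

Monthly rate r = 23.8%/12 = 1.98333% = 0.0198333.
At £759.82/mo: n = ⌈−ln(1 − rB₀/P)/ln(1+r)⌉ = 24 payments (last £369.94); total interest = total paid − £14,155.00 = £3,690.80.
At £799.82/mo: 23 payments (last £11.00); total interest £3,452.04.
Interest saved = £3,690.80 − £3,452.04 = £238.76.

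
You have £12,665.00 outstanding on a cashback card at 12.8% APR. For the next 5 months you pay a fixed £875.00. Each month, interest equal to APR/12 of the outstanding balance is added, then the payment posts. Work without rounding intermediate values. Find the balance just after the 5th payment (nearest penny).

£8,885.70

Monthly rate r = 12.8%/12 = 1.06667% = 0.0106667.
Each month: B ← B·(1+r) − £875.00.
Month 1: interest £135.09; balance after payment £11,925.09.
Month 2: interest £127.20; balance after payment £11,177.29.
Month 3: interest £119.22; balance after payment £10,421.52.
Month 4: interest £111.16; balance after payment £9,657.68.
Month 5: interest £103.02; balance after payment £8,885.70.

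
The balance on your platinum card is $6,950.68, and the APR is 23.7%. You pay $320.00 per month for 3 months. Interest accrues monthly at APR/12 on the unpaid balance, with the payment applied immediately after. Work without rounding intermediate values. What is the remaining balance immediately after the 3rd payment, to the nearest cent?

Monthly rate r = 23.7%/12 = 1.975% = 0.01975.
Each month: B ← B·(1+r) − $320.00.
Month 1: interest $137.28; balance after payment $6,767.96.
Month 2: interest $133.67; balance after payment $6,581.62.
Month 3: interest $129.99; balance after payment $6,391.61.

$6,391.61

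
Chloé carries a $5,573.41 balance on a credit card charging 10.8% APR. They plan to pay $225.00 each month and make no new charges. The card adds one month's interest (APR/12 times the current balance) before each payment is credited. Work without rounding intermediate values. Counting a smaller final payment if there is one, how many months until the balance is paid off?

Monthly rate r = 10.8%/12 = 0.9% = 0.009.
Recurrence: B ← B·(1+r) − $225.00.
Month 1: interest $50.16; balance after payment $5,398.57.
Month 2: interest $48.59; balance after payment $5,222.16.
Closed form: n = −ln(1 − rB₀/P)/ln(1+r) = −ln(0.77706)/ln(1.009) ≈ 28.152, so the balance reaches zero during payment 29.

29 payments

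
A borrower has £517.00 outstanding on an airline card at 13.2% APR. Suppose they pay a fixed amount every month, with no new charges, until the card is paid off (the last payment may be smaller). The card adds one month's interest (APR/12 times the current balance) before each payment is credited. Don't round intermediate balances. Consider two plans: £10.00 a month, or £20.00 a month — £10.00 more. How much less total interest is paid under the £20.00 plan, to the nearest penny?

£157.04

Monthly rate r = 13.2%/12 = 1.1% = 0.011.
At £10.00/mo: n = ⌈−ln(1 − rB₀/P)/ln(1+r)⌉ = 77 payments (last £8.70); total interest = total paid − £517.00 = £251.70.
At £20.00/mo: 31 payments (last £11.66); total interest £94.66.
Interest saved = £251.70 − £94.66 = £157.04.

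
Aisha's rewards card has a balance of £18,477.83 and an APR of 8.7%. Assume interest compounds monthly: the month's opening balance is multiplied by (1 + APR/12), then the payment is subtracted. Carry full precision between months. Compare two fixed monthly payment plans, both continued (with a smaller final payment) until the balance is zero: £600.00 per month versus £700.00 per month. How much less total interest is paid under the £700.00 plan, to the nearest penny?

Monthly rate r = 8.7%/12 = 0.725% = 0.00725.
At £600.00/mo: n = ⌈−ln(1 − rB₀/P)/ln(1+r)⌉ = 35 payments (last £586.16); total interest = total paid − £18,477.83 = £2,508.33.
At £700.00/mo: 30 payments (last £284.69); total interest £2,106.86.
Interest saved = £2,508.33 − £2,106.86 = £401.47.

£401.47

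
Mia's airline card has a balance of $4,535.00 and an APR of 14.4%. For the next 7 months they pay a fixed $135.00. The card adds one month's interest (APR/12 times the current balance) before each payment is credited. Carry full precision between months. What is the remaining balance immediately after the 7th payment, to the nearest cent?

Monthly rate r = 14.4%/12 = 1.2% = 0.012.
Each month: B ← B·(1+r) − $135.00.
Month 1: interest $54.42; balance after payment $4,454.42.
Month 2: interest $53.45; balance after payment $4,372.87.
Month 3: interest $52.47; balance after payment $4,290.35.
Month 4: interest $51.48; balance after payment $4,206.83.
Month 5: interest $50.48; balance after payment $4,122.31.
Month 6: interest $49.47; balance after payment $4,036.78.
Month 7: interest $48.44; balance after payment $3,950.22.

$3,950.22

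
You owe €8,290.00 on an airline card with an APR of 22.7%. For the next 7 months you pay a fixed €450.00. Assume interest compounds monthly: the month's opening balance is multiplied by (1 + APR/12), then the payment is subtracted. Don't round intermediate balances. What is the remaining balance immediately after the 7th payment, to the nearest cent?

Monthly rate r = 22.7%/12 = 1.89167% = 0.0189167.
Each month: B ← B·(1+r) − €450.00.
Month 1: interest €156.82; balance after payment €7,996.82.
Month 2: interest €151.27; balance after payment €7,698.09.
Month 3: interest €145.62; balance after payment €7,393.71.
Month 4: interest €139.86; balance after payment €7,083.58.
Month 5: interest €134.00; balance after payment €6,767.58.
Month 6: interest €128.02; balance after payment €6,445.60.
Month 7: interest €121.93; balance after payment €6,117.53.

€6,117.53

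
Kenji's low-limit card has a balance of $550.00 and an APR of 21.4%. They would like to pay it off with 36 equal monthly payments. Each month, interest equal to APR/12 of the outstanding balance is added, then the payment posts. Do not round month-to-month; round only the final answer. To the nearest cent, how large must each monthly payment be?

$20.83

Monthly rate r = 21.4%/12 = 1.78333% = 0.0178333.
Level-payment amortization: P = B₀·r / (1 − (1+r)^(−n)) = 550.00·0.0178333 / (1 − 1.01783^(−36)).
Denominator 1 − (1+r)^(−36) = 0.470775558.
P = 9.80833 / 0.470775558 ≈ 20.83.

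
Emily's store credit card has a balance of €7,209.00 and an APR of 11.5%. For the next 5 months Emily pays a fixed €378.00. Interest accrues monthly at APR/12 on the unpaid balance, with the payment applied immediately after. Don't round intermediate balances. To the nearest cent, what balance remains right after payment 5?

€5,634.54

Monthly rate r = 11.5%/12 = 0.958333% = 0.00958333.
Each month: B ← B·(1+r) − €378.00.
Month 1: interest €69.09; balance after payment €6,900.09.
Month 2: interest €66.13; balance after payment €6,588.21.
Month 3: interest €63.14; balance after payment €6,273.35.
Month 4: interest €60.12; balance after payment €5,955.47.
Month 5: interest €57.07; balance after payment €5,634.54.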